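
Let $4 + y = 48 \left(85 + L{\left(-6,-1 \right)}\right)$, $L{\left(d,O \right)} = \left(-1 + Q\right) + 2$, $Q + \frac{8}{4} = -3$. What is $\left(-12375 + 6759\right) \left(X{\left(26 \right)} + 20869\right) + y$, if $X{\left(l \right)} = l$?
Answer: $-117342436$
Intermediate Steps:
$Q = -5$ ($Q = -2 - 3 = -5$)
$L{\left(d,O \right)} = -4$ ($L{\left(d,O \right)} = \left(-1 - 5\right) + 2 = -6 + 2 = -4$)
$y = 3884$ ($y = -4 + 48 \left(85 - 4\right) = -4 + 48 \cdot 81 = -4 + 3888 = 3884$)
$\left(-12375 + 6759\right) \left(X{\left(26 \right)} + 20869\right) + y = \left(-12375 + 6759\right) \left(26 + 20869\right) + 3884 = \left(-5616\right) 20895 + 3884 = -117346320 + 3884 = -117342436$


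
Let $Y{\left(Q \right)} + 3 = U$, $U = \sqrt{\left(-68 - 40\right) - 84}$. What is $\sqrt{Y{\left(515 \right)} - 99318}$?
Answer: $\sqrt{-99321 + 8 i \sqrt{3}} \approx 0.022 + 315.15 i$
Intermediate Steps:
$U = 8 i \sqrt{3}$ ($U = \sqrt{\left(-68 - 40\right) - 84} = \sqrt{-108 - 84} = \sqrt{-192} = 8 i \sqrt{3} \approx 13.856 i$)
$Y{\left(Q \right)} = -3 + 8 i \sqrt{3}$
$\sqrt{Y{\left(515 \right)} - 99318} = \sqrt{\left(-3 + 8 i \sqrt{3}\right) - 99318} = \sqrt{-99321 + 8 i \sqrt{3}}$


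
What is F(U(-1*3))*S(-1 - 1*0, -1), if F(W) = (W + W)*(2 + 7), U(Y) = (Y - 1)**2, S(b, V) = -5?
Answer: -1440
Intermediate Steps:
U(Y) = (-1 + Y)**2
F(W) = 18*W (F(W) = (2*W)*9 = 18*W)
F(U(-1*3))*S(-1 - 1*0, -1) = (18*(-1 - 1*3)**2)*(-5) = (18*(-1 - 3)**2)*(-5) = (18*(-4)**2)*(-5) = (18*16)*(-5) = 288*(-5) = -1440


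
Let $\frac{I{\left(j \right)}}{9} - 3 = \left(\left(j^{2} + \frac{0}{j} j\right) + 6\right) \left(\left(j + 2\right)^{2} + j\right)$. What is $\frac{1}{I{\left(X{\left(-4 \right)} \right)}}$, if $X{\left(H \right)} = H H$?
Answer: $\frac{1}{801747} \approx 1.2473 \cdot 10^{-6}$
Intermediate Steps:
$X{\left(H \right)} = H^{2}$
$I{\left(j \right)} = 27 + 9 \left(6 + j^{2}\right) \left(j + \left(2 + j\right)^{2}\right)$ ($I{\left(j \right)} = 27 + 9 \left(\left(j^{2} + \frac{0}{j} j\right) + 6\right) \left(\left(j + 2\right)^{2} + j\right) = 27 + 9 \left(\left(j^{2} + 0 j\right) + 6\right) \left(\left(2 + j\right)^{2} + j\right) = 27 + 9 \left(\left(j^{2} + 0\right) + 6\right) \left(j + \left(2 + j\right)^{2}\right) = 27 + 9 \left(j^{2} + 6\right) \left(j + \left(2 + j\right)^{2}\right) = 27 + 9 \left(6 + j^{2}\right) \left(j + \left(2 + j\right)^{2}\right)$)
$\frac{1}{I{\left(X{\left(-4 \right)} \right)}} = \frac{1}{243 + 9 \left(\left(-4\right)^{2}\right)^{4} + 45 \left(\left(-4\right)^{2}\right)^{3} + 90 \left(\left(-4\right)^{2}\right)^{2} + 270 \left(-4\right)^{2}} = \frac{1}{243 + 9 \cdot 16^{4} + 45 \cdot 16^{3} + 90 \cdot 16^{2} + 270 \cdot 16} = \frac{1}{243 + 9 \cdot 65536 + 45 \cdot 4096 + 90 \cdot 256 + 4320} = \frac{1}{243 + 589824 + 184320 + 23040 + 4320} = \frac{1}{801747}$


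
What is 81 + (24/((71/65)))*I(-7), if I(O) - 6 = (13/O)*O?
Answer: 35391/71 ≈ 498.46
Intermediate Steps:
I(O) = 19 (I(O) = 6 + (13/O)*O = 6 + 13 = 19)
81 + (24/((71/65)))*I(-7) = 81 + (24/((71/65)))*19 = 81 + (24/((71*(1/65))))*19 = 81 + (24/(71/65))*19 = 81 + (24*(65/71))*19 = 81 + (1560/71)*19 = 81 + 29640/71 = 35391/71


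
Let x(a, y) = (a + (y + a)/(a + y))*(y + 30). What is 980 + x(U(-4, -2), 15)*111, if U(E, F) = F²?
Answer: 25955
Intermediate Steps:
x(a, y) = (1 + a)*(30 + y) (x(a, y) = (a + (a + y)/(a + y))*(30 + y) = (a + 1)*(30 + y) = (1 + a)*(30 + y))
980 + x(U(-4, -2), 15)*111 = 980 + (30 + 15 + 30*(-2)² + (-2)²*15)*111 = 980 + (30 + 15 + 30*4 + 4*15)*111 = 980 + (30 + 15 + 120 + 60)*111 = 980 + 225*111 = 980 + 24975 = 25955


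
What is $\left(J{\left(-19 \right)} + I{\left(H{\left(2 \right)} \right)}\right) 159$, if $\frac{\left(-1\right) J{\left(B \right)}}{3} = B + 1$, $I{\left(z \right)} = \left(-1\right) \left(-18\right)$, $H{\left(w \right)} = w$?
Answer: $11448$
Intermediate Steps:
$I{\left(z \right)} = 18$
$J{\left(B \right)} = -3 - 3 B$ ($J{\left(B \right)} = - 3 \left(B + 1\right) = - 3 \left(1 + B\right) = -3 - 3 B$)
$\left(J{\left(-19 \right)} + I{\left(H{\left(2 \right)} \right)}\right) 159 = \left(\left(-3 - -57\right) + 18\right) 159 = \left(\left(-3 + 57\right) + 18\right) 159 = \left(54 + 18\right) 159 = 72 \cdot 159 = 11448$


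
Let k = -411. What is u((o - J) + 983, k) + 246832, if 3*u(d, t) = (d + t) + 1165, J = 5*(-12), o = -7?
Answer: 742286/3 ≈ 2.4743e+5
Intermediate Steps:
J = -60
u(d, t) = 1165/3 + d/3 + t/3 (u(d, t) = ((d + t) + 1165)/3 = (1165 + d + t)/3 = 1165/3 + d/3 + t/3)
u((o - J) + 983, k) + 246832 = (1165/3 + ((-7 - 1*(-60)) + 983)/3 + (⅓)*(-411)) + 246832 = (1165/3 + ((-7 + 60) + 983)/3 - 137) + 246832 = (1165/3 + (53 + 983)/3 - 137) + 246832 = (1165/3 + (⅓)*1036 - 137) + 246832 = (1165/3 + 1036/3 - 137) + 246832 = 1790/3 + 246832 = 742286/3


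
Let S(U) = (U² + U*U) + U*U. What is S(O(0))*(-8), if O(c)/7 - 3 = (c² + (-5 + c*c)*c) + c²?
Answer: -10584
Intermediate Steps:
O(c) = 21 + 14*c² + 7*c*(-5 + c²) (O(c) = 21 + 7*((c² + (-5 + c*c)*c) + c²) = 21 + 7*((c² + (-5 + c²)*c) + c²) = 21 + 7*((c² + c*(-5 + c²)) + c²) = 21 + 7*(2*c² + c*(-5 + c²)) = 21 + (14*c² + 7*c*(-5 + c²)) = 21 + 14*c² + 7*c*(-5 + c²))
S(U) = 3*U² (S(U) = (U² + U²) + U² = 2*U² + U² = 3*U²)
S(O(0))*(-8) = (3*(21 - 35*0 + 7*0³ + 14*0²)²)*(-8) = (3*(21 + 0 + 7*0 + 14*0)²)*(-8) = (3*(21 + 0 + 0 + 0)²)*(-8) = (3*21²)*(-8) = (3*441)*(-8) = 1323*(-8) = -10584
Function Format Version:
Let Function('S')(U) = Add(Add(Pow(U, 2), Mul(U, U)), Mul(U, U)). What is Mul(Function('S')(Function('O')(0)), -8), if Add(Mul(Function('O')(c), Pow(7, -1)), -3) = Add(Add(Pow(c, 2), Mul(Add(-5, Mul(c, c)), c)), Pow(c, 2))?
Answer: -10584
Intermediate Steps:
Function('O')(c) = Add(21, Mul(14, Pow(c, 2)), Mul(7, c, Add(-5, Pow(c, 2)))) (Function('O')(c) = Add(21, Mul(7, Add(Add(Pow(c, 2), Mul(Add(-5, Mul(c, c)), c)), Pow(c, 2)))) = Add(21, Mul(7, Add(Add(Pow(c, 2), Mul(Add(-5, Pow(c, 2)), c)), Pow(c, 2)))) = Add(21, Mul(7, Add(Add(Pow(c, 2), Mul(c, Add(-5, Pow(c, 2)))), Pow(c, 2)))) = Add(21, Mul(7, Add(Mul(2, Pow(c, 2)), Mul(c, Add(-5, Pow(c, 2)))))) = Add(21, Add(Mul(14, Pow(c, 2)), Mul(7, c, Add(-5, Pow(c, 2))))) = Add(21, Mul(14, Pow(c, 2)), Mul(7, c, Add(-5, Pow(c, 2)))))
Function('S')(U) = Mul(3, Pow(U, 2)) (Function('S')(U) = Add(Add(Pow(U, 2), Pow(U, 2)), Pow(U, 2)) = Add(Mul(2, Pow(U, 2)), Pow(U, 2)) = Mul(3, Pow(U, 2)))
Mul(Function('S')(Function('O')(0)), -8) = Mul(Mul(3, Pow(Add(21, Mul(-35, 0), Mul(7, Pow(0, 3)), Mul(14, Pow(0, 2))), 2)), -8) = Mul(Mul(3, Pow(Add(21, 0, Mul(7, 0), Mul(14, 0)), 2)), -8) = Mul(Mul(3, Pow(Add(21, 0, 0, 0), 2)), -8) = Mul(Mul(3, Pow(21, 2)), -8) = Mul(Mul(3, 441), -8) = Mul(1323, -8) = -10584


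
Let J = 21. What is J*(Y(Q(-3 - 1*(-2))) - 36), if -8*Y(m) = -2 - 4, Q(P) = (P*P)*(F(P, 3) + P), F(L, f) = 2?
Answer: -2961/4 ≈ -740.25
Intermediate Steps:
Q(P) = P²*(2 + P) (Q(P) = (P*P)*(2 + P) = P²*(2 + P))
Y(m) = ¾ (Y(m) = -(-2 - 4)/8 = -⅛*(-6) = ¾)
J*(Y(Q(-3 - 1*(-2))) - 36) = 21*(¾ - 36) = 21*(-141/4) = -2961/4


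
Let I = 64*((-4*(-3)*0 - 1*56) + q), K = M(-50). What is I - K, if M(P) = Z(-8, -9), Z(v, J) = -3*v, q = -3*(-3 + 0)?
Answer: -3032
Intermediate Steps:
q = 9 (q = -3*(-3) = 9)
M(P) = 24 (M(P) = -3*(-8) = 24)
K = 24
I = -3008 (I = 64*((-4*(-3)*0 - 1*56) + 9) = 64*((12*0 - 56) + 9) = 64*((0 - 56) + 9) = 64*(-56 + 9) = 64*(-47) = -3008)
I - K = -3008 - 1*24 = -3008 - 24 = -3032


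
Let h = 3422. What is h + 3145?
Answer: 6567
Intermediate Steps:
h + 3145 = 3422 + 3145 = 6567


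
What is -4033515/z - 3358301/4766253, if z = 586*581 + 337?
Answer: -2263252447222/180483702351 ≈ -12.540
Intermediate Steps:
z = 340803 (z = 340466 + 337 = 340803)
-4033515/z - 3358301/4766253 = -4033515/340803 - 3358301/4766253 = -4033515*1/340803 - 3358301*1/4766253 = -1344505/113601 - 3358301/4766253 = -2263252447222/180483702351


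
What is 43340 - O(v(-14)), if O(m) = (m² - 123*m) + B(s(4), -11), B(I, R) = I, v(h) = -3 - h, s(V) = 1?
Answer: 44571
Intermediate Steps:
O(m) = 1 + m² - 123*m (O(m) = (m² - 123*m) + 1 = 1 + m² - 123*m)
43340 - O(v(-14)) = 43340 - (1 + (-3 - 1*(-14))² - 123*(-3 - 1*(-14))) = 43340 - (1 + (-3 + 14)² - 123*(-3 + 14)) = 43340 - (1 + 11² - 123*11) = 43340 - (1 + 121 - 1353) = 43340 - 1*(-1231) = 43340 + 1231 = 44571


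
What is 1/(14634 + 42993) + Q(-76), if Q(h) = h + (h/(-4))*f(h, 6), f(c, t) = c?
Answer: -87593039/57627 ≈ -1520.0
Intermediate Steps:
Q(h) = h - h**2/4 (Q(h) = h + (h/(-4))*h = h + (h*(-1/4))*h = h + (-h/4)*h = h - h**2/4)
1/(14634 + 42993) + Q(-76) = 1/(14634 + 42993) + (1/4)*(-76)*(4 - 1*(-76)) = 1/57627 + (1/4)*(-76)*(4 + 76) = 1/57627 + (1/4)*(-76)*80 = 1/57627 - 1520 = -87593039/57627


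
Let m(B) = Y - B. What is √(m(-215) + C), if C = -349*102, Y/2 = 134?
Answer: I*√35115 ≈ 187.39*I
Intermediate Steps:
Y = 268 (Y = 2*134 = 268)
m(B) = 268 - B
C = -35598
√(m(-215) + C) = √((268 - 1*(-215)) - 35598) = √((268 + 215) - 35598) = √(483 - 35598) = √(-35115) = I*√35115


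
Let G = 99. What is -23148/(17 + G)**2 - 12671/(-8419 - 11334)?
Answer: -71685367/66449092 ≈ -1.0788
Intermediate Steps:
-23148/(17 + G)**2 - 12671/(-8419 - 11334) = -23148/(17 + 99)**2 - 12671/(-8419 - 11334) = -23148/(116**2) - 12671/(-19753) = -23148/13456 - 12671*(-1/19753) = -23148*1/13456 + 12671/19753 = -5787/3364 + 12671/19753 = -71685367/66449092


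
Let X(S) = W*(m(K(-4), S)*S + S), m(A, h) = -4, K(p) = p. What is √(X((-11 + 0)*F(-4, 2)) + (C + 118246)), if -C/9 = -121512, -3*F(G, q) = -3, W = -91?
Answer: √1208851 ≈ 1099.5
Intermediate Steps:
F(G, q) = 1 (F(G, q) = -⅓*(-3) = 1)
C = 1093608 (C = -9*(-121512) = 1093608)
X(S) = 273*S (X(S) = -91*(-4*S + S) = -(-273)*S = 273*S)
√(X((-11 + 0)*F(-4, 2)) + (C + 118246)) = √(273*((-11 + 0)*1) + (1093608 + 118246)) = √(273*(-11*1) + 1211854) = √(273*(-11) + 1211854) = √(-3003 + 1211854) = √1208851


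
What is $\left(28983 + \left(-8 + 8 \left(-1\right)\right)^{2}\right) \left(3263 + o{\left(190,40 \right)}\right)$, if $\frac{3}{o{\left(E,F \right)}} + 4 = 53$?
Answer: $\frac{667860530}{7} \approx 9.5409 \cdot 10^{7}$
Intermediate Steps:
$o{\left(E,F \right)} = \frac{3}{49}$ ($o{\left(E,F \right)} = \frac{3}{-4 + 53} = \frac{3}{49}$)
$\left(28983 + \left(-8 + 8 \left(-1\right)\right)^{2}\right) \left(3263 + o{\left(190,40 \right)}\right) = \left(28983 + \left(-8 + 8 \left(-1\right)\right)^{2}\right) \left(3263 + \frac{3}{49}\right) = \left(28983 + \left(-8 - 8\right)^{2}\right) \frac{159890}{49} = \left(28983 + \left(-16\right)^{2}\right) \frac{159890}{49} = \left(28983 + 256\right) \frac{159890}{49} = 29239 \cdot \frac{159890}{49} = \frac{667860530}{7}$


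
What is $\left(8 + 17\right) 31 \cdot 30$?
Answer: $23250$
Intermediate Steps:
$\left(8 + 17\right) 31 \cdot 30 = 25 \cdot 31 \cdot 30 = 775 \cdot 30 = 23250$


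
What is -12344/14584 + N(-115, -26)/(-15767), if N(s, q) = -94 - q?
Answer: -24204517/28743241 ≈ -0.84209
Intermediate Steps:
-12344/14584 + N(-115, -26)/(-15767) = -12344/14584 + (-94 - 1*(-26))/(-15767) = -12344*1/14584 + (-94 + 26)*(-1/15767) = -1543/1823 - 68*(-1/15767) = -1543/1823 + 68/15767 = -24204517/28743241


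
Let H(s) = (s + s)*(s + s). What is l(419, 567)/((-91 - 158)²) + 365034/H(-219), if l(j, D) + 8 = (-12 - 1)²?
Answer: 1259075551/660806658 ≈ 1.9054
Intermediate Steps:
l(j, D) = 161 (l(j, D) = -8 + (-12 - 1)² = -8 + (-13)² = -8 + 169 = 161)
H(s) = 4*s² (H(s) = (2*s)*(2*s) = 4*s²)
l(419, 567)/((-91 - 158)²) + 365034/H(-219) = 161/((-91 - 158)²) + 365034/((4*(-219)²)) = 161/((-249)²) + 365034/((4*47961)) = 161/62001 + 365034/191844 = 161*(1/62001) + 365034*(1/191844) = 161/62001 + 60839/31974 = 1259075551/660806658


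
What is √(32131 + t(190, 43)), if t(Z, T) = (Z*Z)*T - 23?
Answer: 2*√396102 ≈ 1258.7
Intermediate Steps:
t(Z, T) = -23 + T*Z² (t(Z, T) = Z²*T - 23 = T*Z² - 23 = -23 + T*Z²)
√(32131 + t(190, 43)) = √(32131 + (-23 + 43*190²)) = √(32131 + (-23 + 43*36100)) = √(32131 + (-23 + 1552300)) = √(32131 + 1552277) = √1584408 = 2*√396102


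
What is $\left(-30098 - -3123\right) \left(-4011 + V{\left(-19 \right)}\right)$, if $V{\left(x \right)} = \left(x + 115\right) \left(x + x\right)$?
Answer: $206601525$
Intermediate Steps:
$V{\left(x \right)} = 2 x \left(115 + x\right)$ ($V{\left(x \right)} = \left(115 + x\right) 2 x = 2 x \left(115 + x\right)$)
$\left(-30098 - -3123\right) \left(-4011 + V{\left(-19 \right)}\right) = \left(-30098 - -3123\right) \left(-4011 + 2 \left(-19\right) \left(115 - 19\right)\right) = \left(-30098 + \left(-17869 + 20992\right)\right) \left(-4011 + 2 \left(-19\right) 96\right) = \left(-30098 + 3123\right) \left(-4011 - 3648\right) = \left(-26975\right) \left(-7659\right) = 206601525$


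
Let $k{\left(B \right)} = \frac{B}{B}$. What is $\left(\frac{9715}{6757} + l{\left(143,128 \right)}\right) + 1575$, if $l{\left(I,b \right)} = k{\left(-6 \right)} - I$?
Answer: $\frac{334224}{233} \approx 1434.4$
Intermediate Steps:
$k{\left(B \right)} = 1$
$l{\left(I,b \right)} = 1 - I$
$\left(\frac{9715}{6757} + l{\left(143,128 \right)}\right) + 1575 = \left(\frac{9715}{6757} + \left(1 - 143\right)\right) + 1575 = \left(9715 \cdot \frac{1}{6757} + \left(1 - 143\right)\right) + 1575 = \left(\frac{335}{233} - 142\right) + 1575 = - \frac{32751}{233} + 1575 = \frac{334224}{233}$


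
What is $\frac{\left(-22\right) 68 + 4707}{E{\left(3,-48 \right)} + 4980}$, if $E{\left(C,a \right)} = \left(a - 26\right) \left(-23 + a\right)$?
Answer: $\frac{3211}{10234} \approx 0.31376$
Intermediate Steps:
$E{\left(C,a \right)} = \left(-26 + a\right) \left(-23 + a\right)$
$\frac{\left(-22\right) 68 + 4707}{E{\left(3,-48 \right)} + 4980} = \frac{\left(-22\right) 68 + 4707}{\left(598 + \left(-48\right)^{2} - -2352\right) + 4980} = \frac{-1496 + 4707}{\left(598 + 2304 + 2352\right) + 4980} = \frac{3211}{5254 + 4980} = \frac{3211}{10234}$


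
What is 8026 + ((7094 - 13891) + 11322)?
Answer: 12551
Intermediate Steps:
8026 + ((7094 - 13891) + 11322) = 8026 + (-6797 + 11322) = 8026 + 4525 = 12551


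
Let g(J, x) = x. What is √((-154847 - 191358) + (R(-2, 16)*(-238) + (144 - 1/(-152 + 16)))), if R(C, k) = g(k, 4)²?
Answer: I*√1617794222/68 ≈ 591.5*I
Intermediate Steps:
R(C, k) = 16 (R(C, k) = 4² = 16)
√((-154847 - 191358) + (R(-2, 16)*(-238) + (144 - 1/(-152 + 16)))) = √((-154847 - 191358) + (16*(-238) + (144 - 1/(-152 + 16)))) = √(-346205 + (-3808 + (144 - 1/(-136)))) = √(-346205 + (-3808 + (144 - 1*(-1/136)))) = √(-346205 + (-3808 + (144 + 1/136))) = √(-346205 + (-3808 + 19585/136)) = √(-346205 - 498303/136) = √(-47582183/136) = I*√1617794222/68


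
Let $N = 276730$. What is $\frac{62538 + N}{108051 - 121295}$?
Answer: $- \frac{84817}{3311} \approx -25.617$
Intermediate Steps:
$\frac{62538 + N}{108051 - 121295} = \frac{62538 + 276730}{108051 - 121295} = \frac{339268}{-13244} = 339268 \left(- \frac{1}{13244}\right) = - \frac{84817}{3311}$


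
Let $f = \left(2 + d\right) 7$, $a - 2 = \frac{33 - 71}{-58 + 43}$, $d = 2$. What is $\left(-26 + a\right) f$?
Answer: $- \frac{9016}{15} \approx -601.07$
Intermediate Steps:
$a = \frac{68}{15}$ ($a = 2 + \frac{33 - 71}{-58 + 43} = 2 - \frac{38}{-15} = 2 - - \frac{38}{15} = 2 + \frac{38}{15} = \frac{68}{15} \approx 4.5333$)
$f = 28$ ($f = \left(2 + 2\right) 7 = 4 \cdot 7 = 28$)
$\left(-26 + a\right) f = \left(-26 + \frac{68}{15}\right) 28 = \left(- \frac{322}{15}\right) 28 = - \frac{9016}{15}$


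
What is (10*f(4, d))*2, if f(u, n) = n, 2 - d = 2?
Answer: 0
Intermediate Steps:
d = 0 (d = 2 - 1*2 = 2 - 2 = 0)
(10*f(4, d))*2 = (10*0)*2 = 0*2 = 0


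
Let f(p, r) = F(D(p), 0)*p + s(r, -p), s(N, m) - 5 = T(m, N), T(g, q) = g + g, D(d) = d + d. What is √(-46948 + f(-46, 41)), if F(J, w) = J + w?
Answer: I*√42619 ≈ 206.44*I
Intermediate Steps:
D(d) = 2*d
T(g, q) = 2*g
s(N, m) = 5 + 2*m
f(p, r) = 5 - 2*p + 2*p² (f(p, r) = (2*p + 0)*p + (5 + 2*(-p)) = (2*p)*p + (5 - 2*p) = 2*p² + (5 - 2*p) = 5 - 2*p + 2*p²)
√(-46948 + f(-46, 41)) = √(-46948 + (5 - 2*(-46) + 2*(-46)²)) = √(-46948 + (5 + 92 + 2*2116)) = √(-46948 + (5 + 92 + 4232)) = √(-46948 + 4329) = √(-42619) = I*√42619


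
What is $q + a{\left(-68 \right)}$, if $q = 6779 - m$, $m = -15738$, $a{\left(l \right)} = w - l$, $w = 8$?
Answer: $22593$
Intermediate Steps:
$a{\left(l \right)} = 8 - l$
$q = 22517$ ($q = 6779 - -15738 = 6779 + 15738 = 22517$)
$q + a{\left(-68 \right)} = 22517 + \left(8 - -68\right) = 22517 + \left(8 + 68\right) = 22517 + 76 = 22593$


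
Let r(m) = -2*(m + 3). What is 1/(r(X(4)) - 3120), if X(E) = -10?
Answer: -1/3106 ≈ -0.00032196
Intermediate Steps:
r(m) = -6 - 2*m (r(m) = -2*(3 + m) = -6 - 2*m)
1/(r(X(4)) - 3120) = 1/((-6 - 2*(-10)) - 3120) = 1/((-6 + 20) - 3120) = 1/(14 - 3120) = 1/(-3106) = -1/3106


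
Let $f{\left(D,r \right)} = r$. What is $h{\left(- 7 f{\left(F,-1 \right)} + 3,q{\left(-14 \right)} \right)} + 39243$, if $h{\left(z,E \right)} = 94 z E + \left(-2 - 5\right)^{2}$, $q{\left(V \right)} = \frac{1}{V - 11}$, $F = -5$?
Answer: $\frac{196272}{5} \approx 39254.0$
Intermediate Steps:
$q{\left(V \right)} = \frac{1}{-11 + V}$
$h{\left(z,E \right)} = 49 + 94 E z$ ($h{\left(z,E \right)} = 94 E z + \left(-7\right)^{2} = 94 E z + 49 = 49 + 94 E z$)
$h{\left(- 7 f{\left(F,-1 \right)} + 3,q{\left(-14 \right)} \right)} + 39243 = \left(49 + \frac{94 \left(\left(-7\right) \left(-1\right) + 3\right)}{-11 - 14}\right) + 39243 = \left(49 + \frac{94 \left(7 + 3\right)}{-25}\right) + 39243 = \left(49 + 94 \left(- \frac{1}{25}\right) 10\right) + 39243 = \left(49 - \frac{188}{5}\right) + 39243 = \frac{57}{5} + 39243 = \frac{196272}{5}$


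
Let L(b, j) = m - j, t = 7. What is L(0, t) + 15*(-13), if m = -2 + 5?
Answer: -199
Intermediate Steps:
m = 3
L(b, j) = 3 - j
L(0, t) + 15*(-13) = (3 - 1*7) + 15*(-13) = (3 - 7) - 195 = -4 - 195 = -199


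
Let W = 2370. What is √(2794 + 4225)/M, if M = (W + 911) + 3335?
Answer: √7019/6616 ≈ 0.012663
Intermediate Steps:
M = 6616 (M = (2370 + 911) + 3335 = 3281 + 3335 = 6616)
√(2794 + 4225)/M = √(2794 + 4225)/6616 = √7019*(1/6616) = √7019/6616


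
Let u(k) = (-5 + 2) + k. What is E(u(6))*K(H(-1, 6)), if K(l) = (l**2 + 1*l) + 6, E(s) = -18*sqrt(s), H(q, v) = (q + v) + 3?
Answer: -1404*sqrt(3) ≈ -2431.8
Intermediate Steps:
H(q, v) = 3 + q + v
u(k) = -3 + k
K(l) = 6 + l + l**2 (K(l) = (l**2 + l) + 6 = (l + l**2) + 6 = 6 + l + l**2)
E(u(6))*K(H(-1, 6)) = (-18*sqrt(-3 + 6))*(6 + (3 - 1 + 6) + (3 - 1 + 6)**2) = (-18*sqrt(3))*(6 + 8 + 8**2) = (-18*sqrt(3))*(6 + 8 + 64) = -18*sqrt(3)*78 = -1404*sqrt(3)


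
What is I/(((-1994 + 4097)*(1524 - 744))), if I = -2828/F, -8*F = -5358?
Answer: -2828/1098617715 ≈ -2.5741e-6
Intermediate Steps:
F = 2679/4 (F = -1/8*(-5358) = 2679/4 ≈ 669.75)
I = -11312/2679 (I = -2828/2679/4 = -2828*4/2679 = -11312/2679 ≈ -4.2225)
I/(((-1994 + 4097)*(1524 - 744))) = -11312*1/((-1994 + 4097)*(1524 - 744))/2679 = -11312/(2679*(2103*780)) = -11312/2679/1640340 = -11312/2679*1/1640340 = -2828/1098617715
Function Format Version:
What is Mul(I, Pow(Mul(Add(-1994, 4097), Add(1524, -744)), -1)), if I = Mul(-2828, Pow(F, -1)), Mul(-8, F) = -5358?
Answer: Rational(-2828, 1098617715) ≈ -2.5741e-6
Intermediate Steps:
F = Rational(2679, 4) (F = Mul(Rational(-1, 8), -5358) = Rational(2679, 4) ≈ 669.75)
I = Rational(-11312, 2679) (I = Mul(-2828, Pow(Rational(2679, 4), -1)) = Mul(-2828, Rational(4, 2679)) = Rational(-11312, 2679) ≈ -4.2225)
Mul(I, Pow(Mul(Add(-1994, 4097), Add(1524, -744)), -1)) = Mul(Rational(-11312, 2679), Pow(Mul(Add(-1994, 4097), Add(1524, -744)), -1)) = Mul(Rational(-11312, 2679), Pow(Mul(2103, 780), -1)) = Mul(Rational(-11312, 2679), Pow(1640340, -1)) = Mul(Rational(-11312, 2679), Rational(1, 1640340)) = Rational(-2828, 1098617715)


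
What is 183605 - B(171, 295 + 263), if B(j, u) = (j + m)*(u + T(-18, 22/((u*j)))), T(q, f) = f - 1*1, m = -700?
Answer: 22817216741/47709 ≈ 4.7826e+5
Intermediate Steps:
T(q, f) = -1 + f (T(q, f) = f - 1 = -1 + f)
B(j, u) = (-700 + j)*(-1 + u + 22/(j*u)) (B(j, u) = (j - 700)*(u + (-1 + 22/((u*j)))) = (-700 + j)*(u + (-1 + 22/((j*u)))) = (-700 + j)*(u + (-1 + 22*(1/(j*u)))) = (-700 + j)*(u + (-1 + 22/(j*u))) = (-700 + j)*(-1 + u + 22/(j*u)))
183605 - B(171, 295 + 263) = 183605 - (700 - 1*171 - 700*(295 + 263) + 22/(295 + 263) + 171*(295 + 263) - 15400/(171*(295 + 263))) = 183605 - (700 - 171 - 700*558 + 22/558 + 171*558 - 15400*1/171/558) = 183605 - (700 - 171 - 390600 + 22*(1/558) + 95418 - 15400*1/171*1/558) = 183605 - (700 - 171 - 390600 + 11/279 + 95418 - 7700/47709) = 183605 - 1*(-14057605796/47709) = 183605 + 14057605796/47709 = 22817216741/47709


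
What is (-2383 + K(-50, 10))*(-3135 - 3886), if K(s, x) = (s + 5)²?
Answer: 2513518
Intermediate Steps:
K(s, x) = (5 + s)²
(-2383 + K(-50, 10))*(-3135 - 3886) = (-2383 + (5 - 50)²)*(-3135 - 3886) = (-2383 + (-45)²)*(-7021) = (-2383 + 2025)*(-7021) = -358*(-7021) = 2513518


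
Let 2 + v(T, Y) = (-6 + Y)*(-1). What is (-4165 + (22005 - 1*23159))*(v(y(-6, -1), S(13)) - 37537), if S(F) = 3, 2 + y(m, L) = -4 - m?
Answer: 199653984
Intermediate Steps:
y(m, L) = -6 - m (y(m, L) = -2 + (-4 - m) = -6 - m)
v(T, Y) = 4 - Y (v(T, Y) = -2 + (-6 + Y)*(-1) = -2 + (6 - Y) = 4 - Y)
(-4165 + (22005 - 1*23159))*(v(y(-6, -1), S(13)) - 37537) = (-4165 + (22005 - 1*23159))*((4 - 1*3) - 37537) = (-4165 + (22005 - 23159))*((4 - 3) - 37537) = (-4165 - 1154)*(1 - 37537) = -5319*(-37536) = 199653984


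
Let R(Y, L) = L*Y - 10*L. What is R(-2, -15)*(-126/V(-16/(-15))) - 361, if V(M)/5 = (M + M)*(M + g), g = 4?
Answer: -237319/304 ≈ -780.65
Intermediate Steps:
R(Y, L) = -10*L + L*Y
V(M) = 10*M*(4 + M) (V(M) = 5*((M + M)*(M + 4)) = 5*((2*M)*(4 + M)) = 5*(2*M*(4 + M)) = 10*M*(4 + M))
R(-2, -15)*(-126/V(-16/(-15))) - 361 = (-15*(-10 - 2))*(-126*3/(32*(4 - 16/(-15)))) - 361 = (-15*(-12))*(-126*3/(32*(4 - 16*(-1/15)))) - 361 = 180*(-126*3/(32*(4 + 16/15))) - 361 = 180*(-126/(10*(16/15)*(76/15))) - 361 = 180*(-126/2432/45) - 361 = 180*(-126*45/2432) - 361 = 180*(-2835/1216) - 361 = -127575/304 - 361 = -237319/304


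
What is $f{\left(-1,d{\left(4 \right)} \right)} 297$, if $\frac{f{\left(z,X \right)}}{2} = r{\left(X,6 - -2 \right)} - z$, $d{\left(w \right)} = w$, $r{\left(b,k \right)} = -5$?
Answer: $-2376$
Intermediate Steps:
$f{\left(z,X \right)} = -10 - 2 z$ ($f{\left(z,X \right)} = 2 \left(-5 - z\right) = -10 - 2 z$)
$f{\left(-1,d{\left(4 \right)} \right)} 297 = \left(-10 - -2\right) 297 = \left(-10 + 2\right) 297 = \left(-8\right) 297 = -2376$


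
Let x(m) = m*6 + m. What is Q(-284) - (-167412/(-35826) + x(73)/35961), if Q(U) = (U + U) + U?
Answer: -26278648945/30674733 ≈ -856.69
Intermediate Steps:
x(m) = 7*m (x(m) = 6*m + m = 7*m)
Q(U) = 3*U (Q(U) = 2*U + U = 3*U)
Q(-284) - (-167412/(-35826) + x(73)/35961) = 3*(-284) - (-167412/(-35826) + (7*73)/35961) = -852 - (-167412*(-1/35826) + 511*(1/35961)) = -852 - (3986/853 + 511/35961) = -852 - 1*143776429/30674733 = -852 - 143776429/30674733 = -26278648945/30674733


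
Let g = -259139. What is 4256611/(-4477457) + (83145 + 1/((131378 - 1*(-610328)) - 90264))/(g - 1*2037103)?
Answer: -6609847861211366591/6697686801171628548 ≈ -0.98689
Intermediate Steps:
4256611/(-4477457) + (83145 + 1/((131378 - 1*(-610328)) - 90264))/(g - 1*2037103) = 4256611/(-4477457) + (83145 + 1/((131378 - 1*(-610328)) - 90264))/(-259139 - 1*2037103) = 4256611*(-1/4477457) + (83145 + 1/((131378 + 610328) - 90264))/(-259139 - 2037103) = -4256611/4477457 + (83145 + 1/(741706 - 90264))/(-2296242) = -4256611/4477457 + (83145 + 1/651442)*(-1/2296242) = -4256611/4477457 + (54164145091/651442)*(-1/2296242) = -4256611/4477457 - 54164145091/1495868480964 = -6609847861211366591/6697686801171628548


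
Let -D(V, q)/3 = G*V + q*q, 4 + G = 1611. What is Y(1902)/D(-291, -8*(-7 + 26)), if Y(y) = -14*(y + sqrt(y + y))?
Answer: -8876/444533 - 28*sqrt(951)/1333599 ≈ -0.020615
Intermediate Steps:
G = 1607 (G = -4 + 1611 = 1607)
Y(y) = -14*y - 14*sqrt(2)*sqrt(y) (Y(y) = -14*(y + sqrt(2*y)) = -14*(y + sqrt(2)*sqrt(y)) = -14*y - 14*sqrt(2)*sqrt(y))
D(V, q) = -4821*V - 3*q**2 (D(V, q) = -3*(1607*V + q*q) = -3*(1607*V + q**2) = -3*(q**2 + 1607*V) = -4821*V - 3*q**2)
Y(1902)/D(-291, -8*(-7 + 26)) = (-14*1902 - 14*sqrt(2)*sqrt(1902))/(-4821*(-291) - 3*64*(-7 + 26)**2) = (-26628 - 28*sqrt(951))/(1402911 - 3*(-8*19)**2) = (-26628 - 28*sqrt(951))/(1402911 - 3*(-152)**2) = (-26628 - 28*sqrt(951))/(1402911 - 3*23104) = (-26628 - 28*sqrt(951))/(1402911 - 69312) = (-26628 - 28*sqrt(951))/1333599 = (-26628 - 28*sqrt(951))*(1/1333599) = -8876/444533 - 28*sqrt(951)/1333599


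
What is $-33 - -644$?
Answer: $611$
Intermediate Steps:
$-33 - -644 = -33 + 644 = 611$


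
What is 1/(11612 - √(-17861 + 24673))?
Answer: 2903/33707933 + √1703/67415866 ≈ 8.6734e-5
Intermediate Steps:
1/(11612 - √(-17861 + 24673)) = 1/(11612 - √6812) = 1/(11612 - 2*√1703)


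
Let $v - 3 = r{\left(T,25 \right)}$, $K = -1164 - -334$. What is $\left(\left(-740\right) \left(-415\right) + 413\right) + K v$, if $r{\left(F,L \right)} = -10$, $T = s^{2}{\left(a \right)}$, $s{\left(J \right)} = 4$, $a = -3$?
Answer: $313323$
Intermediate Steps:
$K = -830$ ($K = -1164 + 334 = -830$)
$T = 16$ ($T = 4^{2} = 16$)
$v = -7$ ($v = 3 - 10 = -7$)
$\left(\left(-740\right) \left(-415\right) + 413\right) + K v = \left(\left(-740\right) \left(-415\right) + 413\right) - -5810 = \left(307100 + 413\right) + 5810 = 307513 + 5810 = 313323$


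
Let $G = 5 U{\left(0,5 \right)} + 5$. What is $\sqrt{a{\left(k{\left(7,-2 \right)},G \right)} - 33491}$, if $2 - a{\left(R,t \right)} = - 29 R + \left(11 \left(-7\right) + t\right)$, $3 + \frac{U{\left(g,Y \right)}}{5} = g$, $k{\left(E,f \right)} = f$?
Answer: $10 i \sqrt{334} \approx 182.76 i$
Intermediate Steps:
$U{\left(g,Y \right)} = -15 + 5 g$
$G = -70$ ($G = 5 \left(-15 + 5 \cdot 0\right) + 5 = 5 \left(-15 + 0\right) + 5 = 5 \left(-15\right) + 5 = -75 + 5 = -70$)
$a{\left(R,t \right)} = 79 - t + 29 R$ ($a{\left(R,t \right)} = 2 - \left(- 29 R + \left(11 \left(-7\right) + t\right)\right) = 2 - \left(- 29 R + \left(-77 + t\right)\right) = 2 - \left(-77 + t - 29 R\right) = 2 + \left(77 - t + 29 R\right) = 79 - t + 29 R$)
$\sqrt{a{\left(k{\left(7,-2 \right)},G \right)} - 33491} = \sqrt{\left(79 - -70 + 29 \left(-2\right)\right) - 33491} = \sqrt{\left(79 + 70 - 58\right) - 33491} = \sqrt{91 - 33491} = \sqrt{-33400} = 10 i \sqrt{334}$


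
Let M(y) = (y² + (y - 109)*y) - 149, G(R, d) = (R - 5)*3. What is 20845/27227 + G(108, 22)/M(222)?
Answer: 1555549888/2020815167 ≈ 0.76976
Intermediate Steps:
G(R, d) = -15 + 3*R (G(R, d) = (-5 + R)*3 = -15 + 3*R)
M(y) = -149 + y² + y*(-109 + y) (M(y) = (y² + (-109 + y)*y) - 149 = (y² + y*(-109 + y)) - 149 = -149 + y² + y*(-109 + y))
20845/27227 + G(108, 22)/M(222) = 20845/27227 + (-15 + 3*108)/(-149 - 109*222 + 2*222²) = 20845*(1/27227) + (-15 + 324)/(-149 - 24198 + 2*49284) = 20845/27227 + 309/(-149 - 24198 + 98568) = 20845/27227 + 309/74221 = 1555549888/2020815167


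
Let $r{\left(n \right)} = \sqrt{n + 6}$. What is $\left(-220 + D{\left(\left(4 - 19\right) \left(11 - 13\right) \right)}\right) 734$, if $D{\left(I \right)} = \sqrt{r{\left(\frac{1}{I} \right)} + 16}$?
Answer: $-161480 + \frac{367 \sqrt{14400 + 30 \sqrt{5430}}}{15} \approx -1.5833 \cdot 10^{5}$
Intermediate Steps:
$r{\left(n \right)} = \sqrt{6 + n}$
$D{\left(I \right)} = \sqrt{16 + \sqrt{6 + \frac{1}{I}}}$ ($D{\left(I \right)} = \sqrt{\sqrt{6 + \frac{1}{I}} + 16} = \sqrt{16 + \sqrt{6 + \frac{1}{I}}}$)
$\left(-220 + D{\left(\left(4 - 19\right) \left(11 - 13\right) \right)}\right) 734 = \left(-220 + \sqrt{16 + \sqrt{6 + \frac{1}{\left(4 - 19\right) \left(11 - 13\right)}}}\right) 734 = \left(-220 + \sqrt{16 + \sqrt{6 + \frac{1}{\left(-15\right) \left(-2\right)}}}\right) 734 = \left(-220 + \sqrt{16 + \sqrt{6 + \frac{1}{30}}}\right) 734 = \left(-220 + \sqrt{16 + \sqrt{\frac{181}{30}}}\right) 734 = \left(-220 + \sqrt{16 + \frac{\sqrt{5430}}{30}}\right) 734 = -161480 + 734 \sqrt{16 + \frac{\sqrt{5430}}{30}}$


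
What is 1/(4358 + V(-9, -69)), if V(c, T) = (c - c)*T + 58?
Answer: 1/4416 ≈ 0.00022645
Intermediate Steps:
V(c, T) = 58 (V(c, T) = 0*T + 58 = 0 + 58 = 58)
1/(4358 + V(-9, -69)) = 1/(4358 + 58) = 1/4416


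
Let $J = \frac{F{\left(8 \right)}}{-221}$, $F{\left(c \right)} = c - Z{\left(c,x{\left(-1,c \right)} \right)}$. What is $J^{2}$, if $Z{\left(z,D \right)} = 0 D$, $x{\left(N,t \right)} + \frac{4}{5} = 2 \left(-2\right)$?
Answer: $\frac{64}{48841} \approx 0.0013104$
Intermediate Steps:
$x{\left(N,t \right)} = - \frac{24}{5}$ ($x{\left(N,t \right)} = - \frac{4}{5} + 2 \left(-2\right) = - \frac{4}{5} - 4 = - \frac{24}{5}$)
$Z{\left(z,D \right)} = 0$
$F{\left(c \right)} = c$ ($F{\left(c \right)} = c - 0 = c + 0 = c$)
$J = - \frac{8}{221}$ ($J = \frac{8}{-221} = 8 \left(- \frac{1}{221}\right) = - \frac{8}{221} \approx -0.036199$)
$J^{2} = \left(- \frac{8}{221}\right)^{2} = \frac{64}{48841}$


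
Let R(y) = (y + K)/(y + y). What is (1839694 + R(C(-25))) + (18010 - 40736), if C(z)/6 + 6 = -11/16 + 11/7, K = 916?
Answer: 6246686407/3438 ≈ 1.8170e+6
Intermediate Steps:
C(z) = -1719/56 (C(z) = -36 + 6*(-11/16 + 11/7) = -36 + 6*(99/112) = -36 + 297/56 = -1719/56)
R(y) = (916 + y)/(2*y) (R(y) = (y + 916)/(y + y) = (916 + y)/((2*y)) = (916 + y)*(1/(2*y)) = (916 + y)/(2*y))
(1839694 + R(C(-25))) + (18010 - 40736) = (1839694 + (916 - 1719/56)/(2*(-1719/56))) + (18010 - 40736) = (1839694 + (1/2)*(-56/1719)*(49577/56)) - 22726 = (1839694 - 49577/3438) - 22726 = 6324818395/3438 - 22726 = 6246686407/3438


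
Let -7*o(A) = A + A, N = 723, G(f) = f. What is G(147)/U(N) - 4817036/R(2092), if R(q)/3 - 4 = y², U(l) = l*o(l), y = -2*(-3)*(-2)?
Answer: -139889146649/12893982 ≈ -10849.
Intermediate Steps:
o(A) = -2*A/7 (o(A) = -(A + A)/7 = -2*A/7)
y = -12 (y = 6*(-2) = -12)
U(l) = -2*l²/7 (U(l) = l*(-2*l/7) = -2*l²/7)
R(q) = 444 (R(q) = 12 + 3*(-12)² = 12 + 3*144 = 12 + 432 = 444)
G(147)/U(N) - 4817036/R(2092) = 147/((-2/7*723²)) - 4817036/444 = 147/((-2/7*522729)) - 4817036*1/444 = 147/(-1045458/7) - 1204259/111 = 147*(-7/1045458) - 1204259/111 = -343/348486 - 1204259/111 = -139889146649/12893982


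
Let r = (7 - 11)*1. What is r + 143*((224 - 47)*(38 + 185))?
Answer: 5644349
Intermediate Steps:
r = -4 (r = -4*1 = -4)
r + 143*((224 - 47)*(38 + 185)) = -4 + 143*((224 - 47)*(38 + 185)) = -4 + 143*(177*223) = -4 + 143*39471 = -4 + 5644353 = 5644349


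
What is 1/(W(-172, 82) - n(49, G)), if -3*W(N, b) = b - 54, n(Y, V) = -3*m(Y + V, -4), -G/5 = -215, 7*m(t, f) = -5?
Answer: -21/241 ≈ -0.087137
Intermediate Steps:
m(t, f) = -5/7 (m(t, f) = (1/7)*(-5) = -5/7)
G = 1075 (G = -5*(-215) = 1075)
n(Y, V) = 15/7 (n(Y, V) = -3*(-5/7) = 15/7)
W(N, b) = 18 - b/3 (W(N, b) = -(b - 54)/3 = -(-54 + b)/3 = 18 - b/3)
1/(W(-172, 82) - n(49, G)) = 1/((18 - 1/3*82) - 1*15/7) = 1/((18 - 82/3) - 15/7) = 1/(-28/3 - 15/7) = 1/(-241/21) = -21/241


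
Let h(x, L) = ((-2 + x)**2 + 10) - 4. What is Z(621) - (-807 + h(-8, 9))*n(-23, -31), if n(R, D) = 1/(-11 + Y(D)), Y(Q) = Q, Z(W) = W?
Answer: 25381/42 ≈ 604.31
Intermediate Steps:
h(x, L) = 6 + (-2 + x)**2 (h(x, L) = (10 + (-2 + x)**2) - 4 = 6 + (-2 + x)**2)
n(R, D) = 1/(-11 + D)
Z(621) - (-807 + h(-8, 9))*n(-23, -31) = 621 - (-807 + (6 + (-2 - 8)**2))/(-11 - 31) = 621 - (-807 + (6 + (-10)**2))/(-42) = 621 - (-807 + (6 + 100))*(-1)/42 = 621 - (-807 + 106)*(-1)/42 = 621 - (-701)*(-1)/42 = 621 - 1*701/42 = 621 - 701/42 = 25381/42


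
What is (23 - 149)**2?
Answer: 15876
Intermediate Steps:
(23 - 149)**2 = (-126)**2 = 15876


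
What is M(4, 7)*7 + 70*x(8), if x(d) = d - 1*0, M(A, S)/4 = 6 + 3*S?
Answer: 1316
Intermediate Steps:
M(A, S) = 24 + 12*S (M(A, S) = 4*(6 + 3*S) = 24 + 12*S)
x(d) = d (x(d) = d + 0 = d)
M(4, 7)*7 + 70*x(8) = (24 + 12*7)*7 + 70*8 = (24 + 84)*7 + 560 = 108*7 + 560 = 756 + 560 = 1316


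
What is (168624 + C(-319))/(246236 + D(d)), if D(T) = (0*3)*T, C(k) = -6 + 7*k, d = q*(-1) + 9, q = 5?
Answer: 166385/246236 ≈ 0.67571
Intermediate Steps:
d = 4 (d = 5*(-1) + 9 = -5 + 9 = 4)
D(T) = 0 (D(T) = 0*T = 0)
(168624 + C(-319))/(246236 + D(d)) = (168624 + (-6 + 7*(-319)))/(246236 + 0) = (168624 + (-6 - 2233))/246236 = (168624 - 2239)*(1/246236) = 166385*(1/246236) = 166385/246236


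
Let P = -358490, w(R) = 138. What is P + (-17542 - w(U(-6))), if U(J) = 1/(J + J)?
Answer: -376170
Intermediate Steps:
U(J) = 1/(2*J)
P + (-17542 - w(U(-6))) = -358490 + (-17542 - 1*138) = -358490 + (-17542 - 138) = -358490 - 17680 = -376170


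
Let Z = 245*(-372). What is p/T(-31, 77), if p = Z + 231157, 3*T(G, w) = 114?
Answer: 140017/38 ≈ 3684.7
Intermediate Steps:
T(G, w) = 38 (T(G, w) = (⅓)*114 = 38)
Z = -91140
p = 140017 (p = -91140 + 231157 = 140017)
p/T(-31, 77) = 140017/38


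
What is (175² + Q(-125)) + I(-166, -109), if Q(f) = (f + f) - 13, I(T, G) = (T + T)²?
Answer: 140586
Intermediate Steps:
I(T, G) = 4*T² (I(T, G) = (2*T)² = 4*T²)
Q(f) = -13 + 2*f (Q(f) = 2*f - 13 = -13 + 2*f)
(175² + Q(-125)) + I(-166, -109) = (175² + (-13 + 2*(-125))) + 4*(-166)² = (30625 + (-13 - 250)) + 4*27556 = (30625 - 263) + 110224 = 30362 + 110224 = 140586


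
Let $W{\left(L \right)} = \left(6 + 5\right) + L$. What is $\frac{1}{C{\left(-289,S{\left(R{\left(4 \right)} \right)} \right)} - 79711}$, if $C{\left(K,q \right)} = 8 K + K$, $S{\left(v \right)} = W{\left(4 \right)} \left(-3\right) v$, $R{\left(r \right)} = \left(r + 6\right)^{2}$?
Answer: $- \frac{1}{82312} \approx -1.2149 \cdot 10^{-5}$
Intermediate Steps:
$R{\left(r \right)} = \left(6 + r\right)^{2}$
$W{\left(L \right)} = 11 + L$
$S{\left(v \right)} = - 45 v$ ($S{\left(v \right)} = \left(11 + 4\right) \left(-3\right) v = 15 \left(-3\right) v = - 45 v$)
$C{\left(K,q \right)} = 9 K$
$\frac{1}{C{\left(-289,S{\left(R{\left(4 \right)} \right)} \right)} - 79711} = \frac{1}{9 \left(-289\right) - 79711} = \frac{1}{-2601 - 79711} = \frac{1}{-82312} = - \frac{1}{82312}$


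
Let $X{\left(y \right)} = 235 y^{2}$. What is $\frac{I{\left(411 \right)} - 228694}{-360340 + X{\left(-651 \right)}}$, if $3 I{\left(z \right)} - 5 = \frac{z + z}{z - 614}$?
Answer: $- \frac{139274453}{60432833055} \approx -0.0023046$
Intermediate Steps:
$I{\left(z \right)} = \frac{5}{3} + \frac{2 z}{3 \left(-614 + z\right)}$ ($I{\left(z \right)} = \frac{5}{3} + \frac{\left(z + z\right) \frac{1}{z - 614}}{3} = \frac{5}{3} + \frac{2 z \frac{1}{-614 + z}}{3} = \frac{5}{3} + \frac{2 z}{3 \left(-614 + z\right)}$)
$\frac{I{\left(411 \right)} - 228694}{-360340 + X{\left(-651 \right)}} = \frac{\frac{-3070 + 7 \cdot 411}{3 \left(-614 + 411\right)} - 228694}{-360340 + 235 \left(-651\right)^{2}} = \frac{\frac{-3070 + 2877}{3 \left(-203\right)} - 228694}{-360340 + 235 \cdot 423801} = \frac{\frac{1}{3} \left(- \frac{1}{203}\right) \left(-193\right) - 228694}{-360340 + 99593235} = \frac{\frac{193}{609} - 228694}{99232895} = \left(- \frac{139274453}{609}\right) \frac{1}{99232895} = - \frac{139274453}{60432833055}$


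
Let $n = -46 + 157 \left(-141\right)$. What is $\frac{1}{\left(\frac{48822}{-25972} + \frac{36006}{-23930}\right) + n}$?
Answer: $- \frac{155377490}{3447264725243} \approx -4.5073 \cdot 10^{-5}$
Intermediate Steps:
$n = -22183$ ($n = -46 - 22137 = -22183$)
$\frac{1}{\left(\frac{48822}{-25972} + \frac{36006}{-23930}\right) + n} = \frac{1}{\left(\frac{48822}{-25972} + \frac{36006}{-23930}\right) - 22183} = \frac{1}{\left(48822 \left(- \frac{1}{25972}\right) + 36006 \left(- \frac{1}{23930}\right)\right) - 22183} = \frac{1}{\left(- \frac{24411}{12986} - \frac{18003}{11965}\right) - 22183} = \frac{1}{- \frac{525864573}{155377490} - 22183} = \frac{1}{- \frac{3447264725243}{155377490}} = - \frac{155377490}{3447264725243}$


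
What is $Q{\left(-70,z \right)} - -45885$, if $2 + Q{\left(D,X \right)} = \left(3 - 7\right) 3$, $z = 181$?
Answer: $45871$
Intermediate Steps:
$Q{\left(D,X \right)} = -14$ ($Q{\left(D,X \right)} = -2 + \left(3 - 7\right) 3 = -2 - 12 = -14$)
$Q{\left(-70,z \right)} - -45885 = -14 - -45885 = -14 + 45885 = 45871$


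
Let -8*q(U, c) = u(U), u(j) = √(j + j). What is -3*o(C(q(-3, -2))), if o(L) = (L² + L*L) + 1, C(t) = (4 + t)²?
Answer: -760347/512 + 1527*I*√6/8 ≈ -1485.1 + 467.55*I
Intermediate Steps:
u(j) = √2*√j (u(j) = √(2*j) = √2*√j)
q(U, c) = -√2*√U/8
o(L) = 1 + 2*L² (o(L) = (L² + L²) + 1 = 2*L² + 1 = 1 + 2*L²)
-3*o(C(q(-3, -2))) = -3*(1 + 2*((4 - √2*√(-3)/8)²)²) = -3*(1 + 2*((4 - √2*I*√3/8)²)²) = -3*(1 + 2*((4 - I*√6/8)²)²) = -3*(1 + 2*(4 - I*√6/8)⁴) = -3 - 6*(4 - I*√6/8)⁴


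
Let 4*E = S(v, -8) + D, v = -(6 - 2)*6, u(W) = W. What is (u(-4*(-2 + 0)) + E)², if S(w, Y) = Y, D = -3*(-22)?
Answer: 2025/4 ≈ 506.25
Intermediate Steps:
v = -24 (v = -1*4*6 = -4*6 = -24)
D = 66
E = 29/2 (E = (-8 + 66)/4 = (¼)*58 = 29/2 ≈ 14.500)
(u(-4*(-2 + 0)) + E)² = (-4*(-2 + 0) + 29/2)² = (-4*(-2) + 29/2)² = (8 + 29/2)² = (45/2)² = 2025/4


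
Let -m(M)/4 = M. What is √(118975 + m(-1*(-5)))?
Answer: √118955 ≈ 344.90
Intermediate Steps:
m(M) = -4*M
√(118975 + m(-1*(-5))) = √(118975 - (-4)*(-5)) = √(118975 - 4*5) = √(118975 - 20) = √118955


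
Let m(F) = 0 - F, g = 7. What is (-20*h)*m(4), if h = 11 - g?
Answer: 320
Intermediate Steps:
h = 4 (h = 11 - 1*7 = 11 - 7 = 4)
m(F) = -F
(-20*h)*m(4) = (-20*4)*(-1*4) = -80*(-4) = 320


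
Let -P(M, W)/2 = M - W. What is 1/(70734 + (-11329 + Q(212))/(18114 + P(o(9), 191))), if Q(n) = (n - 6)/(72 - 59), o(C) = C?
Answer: 240214/16991150005 ≈ 1.4138e-5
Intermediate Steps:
P(M, W) = -2*M + 2*W (P(M, W) = -2*(M - W) = -2*M + 2*W)
Q(n) = -6/13 + n/13 (Q(n) = (-6 + n)/13 = (-6 + n)*(1/13) = -6/13 + n/13)
1/(70734 + (-11329 + Q(212))/(18114 + P(o(9), 191))) = 1/(70734 + (-11329 + (-6/13 + (1/13)*212))/(18114 + (-2*9 + 2*191))) = 1/(70734 + (-11329 + (-6/13 + 212/13))/(18114 + (-18 + 382))) = 1/(70734 + (-11329 + 206/13)/(18114 + 364)) = 1/(70734 - 147071/13/18478) = 1/(70734 - 147071/13*1/18478) = 1/(70734 - 147071/240214) = 1/(16991150005/240214) = 240214/16991150005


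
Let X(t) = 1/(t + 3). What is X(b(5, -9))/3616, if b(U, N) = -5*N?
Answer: 1/173568 ≈ 5.7614e-6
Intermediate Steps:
X(t) = 1/(3 + t)
X(b(5, -9))/3616 = 1/((3 - 5*(-9))*3616) = (1/3616)/(3 + 45) = (1/3616)/48 = (1/48)*(1/3616) = 1/173568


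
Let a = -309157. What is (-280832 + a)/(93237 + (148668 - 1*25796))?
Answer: -589989/216109 ≈ -2.7301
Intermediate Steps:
(-280832 + a)/(93237 + (148668 - 1*25796)) = (-280832 - 309157)/(93237 + (148668 - 1*25796)) = -589989/(93237 + (148668 - 25796)) = -589989/(93237 + 122872) = -589989/216109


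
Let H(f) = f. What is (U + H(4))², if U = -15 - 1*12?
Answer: 529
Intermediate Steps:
U = -27 (U = -15 - 12 = -27)
(U + H(4))² = (-27 + 4)² = (-23)² = 529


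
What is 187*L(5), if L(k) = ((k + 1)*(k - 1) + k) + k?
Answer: 6358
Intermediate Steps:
L(k) = 2*k + (1 + k)*(-1 + k) (L(k) = ((1 + k)*(-1 + k) + k) + k = (k + (1 + k)*(-1 + k)) + k = 2*k + (1 + k)*(-1 + k))
187*L(5) = 187*(-1 + 5² + 2*5) = 187*(-1 + 25 + 10) = 187*34 = 6358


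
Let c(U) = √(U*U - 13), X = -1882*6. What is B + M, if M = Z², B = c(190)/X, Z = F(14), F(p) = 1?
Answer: 1 - √36087/11292 ≈ 0.98318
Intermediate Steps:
X = -11292
c(U) = √(-13 + U²) (c(U) = √(U² - 13) = √(-13 + U²))
Z = 1
B = -√36087/11292 (B = √(-13 + 190²)/(-11292) = √(-13 + 36100)*(-1/11292) = √36087*(-1/11292) = -√36087/11292 ≈ -0.016823)
M = 1 (M = 1² = 1)
B + M = -√36087/11292 + 1 = 1 - √36087/11292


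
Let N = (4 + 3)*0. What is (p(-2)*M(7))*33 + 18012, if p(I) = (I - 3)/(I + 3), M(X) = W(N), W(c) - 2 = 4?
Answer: 17022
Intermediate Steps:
N = 0 (N = 7*0 = 0)
W(c) = 6 (W(c) = 2 + 4 = 6)
M(X) = 6
p(I) = (-3 + I)/(3 + I)
(p(-2)*M(7))*33 + 18012 = (((-3 - 2)/(3 - 2))*6)*33 + 18012 = ((-5/1)*6)*33 + 18012 = ((1*(-5))*6)*33 + 18012 = -5*6*33 + 18012 = -30*33 + 18012 = -990 + 18012 = 17022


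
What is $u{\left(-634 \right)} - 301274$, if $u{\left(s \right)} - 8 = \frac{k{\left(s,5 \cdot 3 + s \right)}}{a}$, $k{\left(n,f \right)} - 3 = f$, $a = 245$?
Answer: $- \frac{10544398}{35} \approx -3.0127 \cdot 10^{5}$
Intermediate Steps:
$k{\left(n,f \right)} = 3 + f$
$u{\left(s \right)} = \frac{1978}{245} + \frac{s}{245}$ ($u{\left(s \right)} = 8 + \frac{3 + \left(5 \cdot 3 + s\right)}{245} = 8 + \left(3 + \left(15 + s\right)\right) \frac{1}{245} = 8 + \left(18 + s\right) \frac{1}{245} = 8 + \left(\frac{18}{245} + \frac{s}{245}\right) = \frac{1978}{245} + \frac{s}{245}$)
$u{\left(-634 \right)} - 301274 = \left(\frac{1978}{245} + \frac{1}{245} \left(-634\right)\right) - 301274 = \left(\frac{1978}{245} - \frac{634}{245}\right) - 301274 = \frac{192}{35} - 301274 = - \frac{10544398}{35}$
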